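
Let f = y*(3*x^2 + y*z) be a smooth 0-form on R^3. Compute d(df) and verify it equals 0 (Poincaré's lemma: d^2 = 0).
d(df) = 0

Step 1: df = sum_i (∂f/∂x_i) dx_i = (6*x*y) dx + (3*x^2 + 2*y*z) dy + (y^2) dz.
Step 2: Apply d again. Using the 1-form formula, the coefficient of dx ∧ dy in d(df) is ∂^2 f/∂x ∂y - ∂^2 f/∂y ∂x = (6*x) - (6*x) = 0 (equality of mixed partials for smooth f).
Similarly for dx ∧ dz and dy ∧ dz — all coefficients vanish. So d(df) = 0.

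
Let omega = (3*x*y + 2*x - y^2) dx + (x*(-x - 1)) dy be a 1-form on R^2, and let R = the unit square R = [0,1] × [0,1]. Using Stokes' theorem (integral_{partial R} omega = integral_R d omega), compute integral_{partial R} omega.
integral_(partial R) omega = -5/2

Stokes: integral_partial_R omega = integral_R d omega with d omega = (∂Q/∂x - ∂P/∂y) dx ∧ dy.
  ∂Q/∂x = -2*x - 1
  ∂P/∂y = 3*x - 2*y
  integrand = ∂Q/∂x - ∂P/∂y = -5*x + 2*y - 1.
Integrating over R: integral_0^1 integral_0^1 (-5*x + 2*y - 1) dx dy = -5/2.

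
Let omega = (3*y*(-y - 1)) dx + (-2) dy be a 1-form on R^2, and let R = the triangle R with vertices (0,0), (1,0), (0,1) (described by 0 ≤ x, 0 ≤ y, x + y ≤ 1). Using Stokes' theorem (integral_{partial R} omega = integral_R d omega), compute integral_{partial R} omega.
integral_(partial R) omega = 5/2

Stokes: integral_partial_R omega = integral_R d omega with d omega = (∂Q/∂x - ∂P/∂y) dx ∧ dy.
  ∂Q/∂x = 0
  ∂P/∂y = -6*y - 3
  integrand = ∂Q/∂x - ∂P/∂y = 6*y + 3.
Integrating over R: integral_0^1 integral_0^{1-x} (6*y + 3) dy dx = 5/2.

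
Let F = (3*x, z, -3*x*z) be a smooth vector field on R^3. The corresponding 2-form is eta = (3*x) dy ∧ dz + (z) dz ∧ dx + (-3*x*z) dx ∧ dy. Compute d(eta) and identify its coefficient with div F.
d(eta) = (3 - 3*x) dx ∧ dy ∧ dz; div F = 3 - 3*x

For a 2-form in R^3 of the form above, applying d gives a 3-form with coefficient ∂P/∂x + ∂Q/∂y + ∂R/∂z:
  ∂P/∂x = 3
  ∂Q/∂y = 0
  ∂R/∂z = -3*x
Sum = 3 - 3*x, which is exactly div F.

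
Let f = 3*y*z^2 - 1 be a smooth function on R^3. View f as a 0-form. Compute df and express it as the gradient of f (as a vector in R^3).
df = (0) dx + (3*z^2) dy + (6*y*z) dz; grad f = (0, 3*z^2, 6*y*z)

For a 0-form f, d f = (∂f/∂x) dx + (∂f/∂y) dy + (∂f/∂z) dz. The components of the vector representation are exactly the entries of grad f in Cartesian coordinates:
  ∂f/∂x = 0
  ∂f/∂y = 3*z^2
  ∂f/∂z = 6*y*z.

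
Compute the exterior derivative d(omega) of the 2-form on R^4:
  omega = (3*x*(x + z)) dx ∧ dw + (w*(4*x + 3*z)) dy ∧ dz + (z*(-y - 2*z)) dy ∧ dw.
d(omega) = (-3*x) dx ∧ dz ∧ dw + (4*w) dx ∧ dy ∧ dz + (4*x + y + 7*z) dy ∧ dz ∧ dw

For a 2-form omega = sum_{i<j} g_{ij} dx_i ∧ dx_j, the exterior derivative is
  d(omega) = sum_{i<j} d(g_{ij}) ∧ dx_i ∧ dx_j = sum_{i<j, k} (∂g_{ij}/∂x_k) dx_k ∧ dx_i ∧ dx_j.
Expand each term, using dx_k ∧ dx_i ∧ dx_j = sgn(permutation) dx_{(a)} ∧ dx_{(b)} ∧ dx_{(c)} with (a < b < c) sorted:
  d(3*x*(x + z)) includes (∂/∂z)(3*x*(x + z)) dz = (3*x) dz, which multiplied by dx ∧ dw gives (-3*x) dx ∧ dz ∧ dw
  d(w*(4*x + 3*z)) includes (∂/∂x)(w*(4*x + 3*z)) dx = (4*w) dx, which multiplied by dy ∧ dz gives (4*w) dx ∧ dy ∧ dz
  d(w*(4*x + 3*z)) includes (∂/∂w)(w*(4*x + 3*z)) dw = (4*x + 3*z) dw, which multiplied by dy ∧ dz gives (4*x + 3*z) dy ∧ dz ∧ dw
  d(z*(-y - 2*z)) includes (∂/∂z)(z*(-y - 2*z)) dz = (-y - 4*z) dz, which multiplied by dy ∧ dw gives (y + 4*z) dy ∧ dz ∧ dw
Collecting like 3-forms: d(omega) = (-3*x) dx ∧ dz ∧ dw + (4*w) dx ∧ dy ∧ dz + (4*x + y + 7*z) dy ∧ dz ∧ dw.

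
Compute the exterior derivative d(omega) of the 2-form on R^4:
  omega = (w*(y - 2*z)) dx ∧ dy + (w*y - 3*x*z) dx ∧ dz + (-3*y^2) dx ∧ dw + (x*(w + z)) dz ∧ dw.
d(omega) = (-3*w) dx ∧ dy ∧ dz + (7*y - 2*z) dx ∧ dy ∧ dw + (w + y + z) dx ∧ dz ∧ dw

For a 2-form omega = sum_{i<j} g_{ij} dx_i ∧ dx_j, the exterior derivative is
  d(omega) = sum_{i<j} d(g_{ij}) ∧ dx_i ∧ dx_j = sum_{i<j, k} (∂g_{ij}/∂x_k) dx_k ∧ dx_i ∧ dx_j.
Expand each term, using dx_k ∧ dx_i ∧ dx_j = sgn(permutation) dx_{(a)} ∧ dx_{(b)} ∧ dx_{(c)} with (a < b < c) sorted:
  d(w*(y - 2*z)) includes (∂/∂z)(w*(y - 2*z)) dz = (-2*w) dz, which multiplied by dx ∧ dy gives (-2*w) dx ∧ dy ∧ dz
  d(w*(y - 2*z)) includes (∂/∂w)(w*(y - 2*z)) dw = (y - 2*z) dw, which multiplied by dx ∧ dy gives (y - 2*z) dx ∧ dy ∧ dw
  d(w*y - 3*x*z) includes (∂/∂y)(w*y - 3*x*z) dy = (w) dy, which multiplied by dx ∧ dz gives (-w) dx ∧ dy ∧ dz
  d(w*y - 3*x*z) includes (∂/∂w)(w*y - 3*x*z) dw = (y) dw, which multiplied by dx ∧ dz gives (y) dx ∧ dz ∧ dw
  d(-3*y^2) includes (∂/∂y)(-3*y^2) dy = (-6*y) dy, which multiplied by dx ∧ dw gives (6*y) dx ∧ dy ∧ dw
  d(x*(w + z)) includes (∂/∂x)(x*(w + z)) dx = (w + z) dx, which multiplied by dz ∧ dw gives (w + z) dx ∧ dz ∧ dw
Collecting like 3-forms: d(omega) = (-3*w) dx ∧ dy ∧ dz + (7*y - 2*z) dx ∧ dy ∧ dw + (w + y + z) dx ∧ dz ∧ dw.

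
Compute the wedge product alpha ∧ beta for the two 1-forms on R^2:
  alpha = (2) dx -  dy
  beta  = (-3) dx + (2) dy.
alpha ∧ beta = (1) dx ∧ dy

Distribute the wedge, using dx_i ∧ dx_j = -dx_j ∧ dx_i and dx_i ∧ dx_i = 0. For each pair (i, j) with i < j, the coefficient of dx_i ∧ dx_j in alpha ∧ beta is (alpha_i * beta_j - alpha_j * beta_i). Collecting: alpha ∧ beta = (1) dx ∧ dy.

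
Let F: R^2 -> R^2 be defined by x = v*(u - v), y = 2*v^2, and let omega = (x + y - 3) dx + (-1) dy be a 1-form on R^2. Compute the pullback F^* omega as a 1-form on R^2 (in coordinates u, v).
F^* omega = (v*(u*v + v^2 - 3)) du + (u^2*v - u*v^2 - 3*u - 2*v^3 + 2*v) dv

Using F^*(f dg) = (f ∘ F) d(g ∘ F), substitute each coordinate x_i by F_i(u, v) in f_i, and replace dx_i by d F_i = (∂F_i/∂u) du + (∂F_i/∂v) dv.
  For the x component: f_1(F) = u*v + v^2 - 3; d F_1 = (v) du + (u - 2*v) dv
  For the y component: f_2(F) = -1; d F_2 = (0) du + (4*v) dv
Combining and collecting du, dv coefficients:
  coeff of du: v*(u*v + v^2 - 3)
  coeff of dv: u^2*v - u*v^2 - 3*u - 2*v^3 + 2*v
F^* omega = (v*(u*v + v^2 - 3)) du + (u^2*v - u*v^2 - 3*u - 2*v^3 + 2*v) dv.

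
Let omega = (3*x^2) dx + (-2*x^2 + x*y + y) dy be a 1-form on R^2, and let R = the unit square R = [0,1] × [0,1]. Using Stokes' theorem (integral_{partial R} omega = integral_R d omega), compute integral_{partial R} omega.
integral_(partial R) omega = -3/2

Stokes: integral_partial_R omega = integral_R d omega with d omega = (∂Q/∂x - ∂P/∂y) dx ∧ dy.
  ∂Q/∂x = -4*x + y
  ∂P/∂y = 0
  integrand = ∂Q/∂x - ∂P/∂y = -4*x + y.
Integrating over R: integral_0^1 integral_0^1 (-4*x + y) dx dy = -3/2.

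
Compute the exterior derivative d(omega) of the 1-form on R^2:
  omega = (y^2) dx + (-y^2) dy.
d(omega) = (-2*y) dx ∧ dy

For a 1-form omega = sum_i f_i dx_i, the exterior derivative is
  d(omega) = sum_{i < j} (∂f_j/∂x_i - ∂f_i/∂x_j) dx_i ∧ dx_j.
  coefficient of dx ∧ dy: ∂f_2/∂x - ∂f_1/∂y = ∂(-y^2)/∂x - ∂(y^2)/∂y = -2*y
Assembling: d(omega) = (-2*y) dx ∧ dy.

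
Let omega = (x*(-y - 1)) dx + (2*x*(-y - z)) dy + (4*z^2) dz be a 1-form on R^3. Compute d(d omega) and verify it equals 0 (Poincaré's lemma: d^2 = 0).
d(d omega) = 0

Step 1: d omega = sum_{i<j} (∂f_j/∂x_i - ∂f_i/∂x_j) dx_i ∧ dx_j:
  coeff of dx ∧ dy: x - 2*y - 2*z
  coeff of dx ∧ dz: 0
  coeff of dy ∧ dz: 2*x
Step 2: Apply d again to each 2-form coefficient. The only possible 3-form in R^3 is dx ∧ dy ∧ dz, with coefficient
  ∂(coeff of dy∧dz)/∂x - ∂(coeff of dx∧dz)/∂y + ∂(coeff of dx∧dy)/∂z
  = ∂/∂x (2*x) - ∂/∂y (0) + ∂/∂z (x - 2*y - 2*z).
Each of these terms simplifies to sums of mixed partials that cancel in pairs. The result is 0 (by equality of mixed partials for smooth functions — Schwarz / Clairaut).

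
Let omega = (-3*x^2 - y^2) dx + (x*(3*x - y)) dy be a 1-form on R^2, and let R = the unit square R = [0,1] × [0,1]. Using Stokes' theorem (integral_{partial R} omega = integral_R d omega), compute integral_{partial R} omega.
integral_(partial R) omega = 7/2

Stokes: integral_partial_R omega = integral_R d omega with d omega = (∂Q/∂x - ∂P/∂y) dx ∧ dy.
  ∂Q/∂x = 6*x - y
  ∂P/∂y = -2*y
  integrand = ∂Q/∂x - ∂P/∂y = 6*x + y.
Integrating over R: integral_0^1 integral_0^1 (6*x + y) dx dy = 7/2.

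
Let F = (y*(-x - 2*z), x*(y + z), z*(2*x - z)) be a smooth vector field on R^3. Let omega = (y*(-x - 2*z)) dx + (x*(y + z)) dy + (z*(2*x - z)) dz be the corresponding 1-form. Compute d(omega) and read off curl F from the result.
d(omega) = (-x) dy ∧ dz + (-2*y - 2*z) dz ∧ dx + (x + y + 3*z) dx ∧ dy; curl F = (-x, -2*y - 2*z, x + y + 3*z)

d omega = sum_{i<j} (∂f_j/∂x_i - ∂f_i/∂x_j) dx_i ∧ dx_j. Under the identification (dy ∧ dz, dz ∧ dx, dx ∧ dy) ↔ (e_x, e_y, e_z), the coefficients are exactly the components of curl F. Compute:
  ∂R/∂y - ∂Q/∂z = (0) - (x) = -x
  ∂P/∂z - ∂R/∂x = (-2*y) - (2*z) = -2*y - 2*z
  ∂Q/∂x - ∂P/∂y = (y + z) - (-x - 2*z) = x + y + 3*z.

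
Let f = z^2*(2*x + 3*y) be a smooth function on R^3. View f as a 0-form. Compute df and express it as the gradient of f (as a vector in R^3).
df = (2*z^2) dx + (3*z^2) dy + (2*z*(2*x + 3*y)) dz; grad f = (2*z^2, 3*z^2, 2*z*(2*x + 3*y))

For a 0-form f, d f = (∂f/∂x) dx + (∂f/∂y) dy + (∂f/∂z) dz. The components of the vector representation are exactly the entries of grad f in Cartesian coordinates:
  ∂f/∂x = 2*z^2
  ∂f/∂y = 3*z^2
  ∂f/∂z = 2*z*(2*x + 3*y).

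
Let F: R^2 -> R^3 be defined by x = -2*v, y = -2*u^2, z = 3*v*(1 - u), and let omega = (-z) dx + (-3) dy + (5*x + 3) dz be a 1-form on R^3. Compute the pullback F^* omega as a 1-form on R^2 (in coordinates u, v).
F^* omega = (12*u + 30*v^2 - 9*v) du + (24*u*v - 9*u - 24*v + 9) dv

Using F^*(f dg) = (f ∘ F) d(g ∘ F), substitute each coordinate x_i by F_i(u, v) in f_i, and replace dx_i by d F_i = (∂F_i/∂u) du + (∂F_i/∂v) dv.
  For the x component: f_1(F) = 3*v*(u - 1); d F_1 = (0) du + (-2) dv
  For the y component: f_2(F) = -3; d F_2 = (-4*u) du + (0) dv
  For the z component: f_3(F) = 3 - 10*v; d F_3 = (-3*v) du + (3 - 3*u) dv
Combining and collecting du, dv coefficients:
  coeff of du: 12*u + 30*v^2 - 9*v
  coeff of dv: 24*u*v - 9*u - 24*v + 9
F^* omega = (12*u + 30*v^2 - 9*v) du + (24*u*v - 9*u - 24*v + 9) dv.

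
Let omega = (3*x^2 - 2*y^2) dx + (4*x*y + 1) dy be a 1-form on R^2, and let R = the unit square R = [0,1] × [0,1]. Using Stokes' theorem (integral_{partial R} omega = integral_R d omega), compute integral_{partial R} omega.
integral_(partial R) omega = 4

Stokes: integral_partial_R omega = integral_R d omega with d omega = (∂Q/∂x - ∂P/∂y) dx ∧ dy.
  ∂Q/∂x = 4*y
  ∂P/∂y = -4*y
  integrand = ∂Q/∂x - ∂P/∂y = 8*y.
Integrating over R: integral_0^1 integral_0^1 (8*y) dx dy = 4.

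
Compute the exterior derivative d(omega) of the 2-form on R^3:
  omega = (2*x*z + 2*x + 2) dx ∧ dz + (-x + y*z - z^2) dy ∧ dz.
d(omega) = (-1) dx ∧ dy ∧ dz

For a 2-form omega = sum_{i<j} g_{ij} dx_i ∧ dx_j, the exterior derivative is
  d(omega) = sum_{i<j} d(g_{ij}) ∧ dx_i ∧ dx_j = sum_{i<j, k} (∂g_{ij}/∂x_k) dx_k ∧ dx_i ∧ dx_j.
Expand each term, using dx_k ∧ dx_i ∧ dx_j = sgn(permutation) dx_{(a)} ∧ dx_{(b)} ∧ dx_{(c)} with (a < b < c) sorted:
  d(-x + y*z - z^2) includes (∂/∂x)(-x + y*z - z^2) dx = (-1) dx, which multiplied by dy ∧ dz gives (-1) dx ∧ dy ∧ dz
Collecting like 3-forms: d(omega) = (-1) dx ∧ dy ∧ dz.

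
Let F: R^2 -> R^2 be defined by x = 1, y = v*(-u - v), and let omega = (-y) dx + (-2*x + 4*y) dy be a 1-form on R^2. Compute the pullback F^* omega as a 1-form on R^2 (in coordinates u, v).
F^* omega = (2*v*(2*u*v + 2*v^2 + 1)) du + (4*u^2*v + 12*u*v^2 + 2*u + 8*v^3 + 4*v) dv

Using F^*(f dg) = (f ∘ F) d(g ∘ F), substitute each coordinate x_i by F_i(u, v) in f_i, and replace dx_i by d F_i = (∂F_i/∂u) du + (∂F_i/∂v) dv.
  For the x component: f_1(F) = v*(u + v); d F_1 = (0) du + (0) dv
  For the y component: f_2(F) = -4*u*v - 4*v^2 - 2; d F_2 = (-v) du + (-u - 2*v) dv
Combining and collecting du, dv coefficients:
  coeff of du: 2*v*(2*u*v + 2*v^2 + 1)
  coeff of dv: 4*u^2*v + 12*u*v^2 + 2*u + 8*v^3 + 4*v
F^* omega = (2*v*(2*u*v + 2*v^2 + 1)) du + (4*u^2*v + 12*u*v^2 + 2*u + 8*v^3 + 4*v) dv.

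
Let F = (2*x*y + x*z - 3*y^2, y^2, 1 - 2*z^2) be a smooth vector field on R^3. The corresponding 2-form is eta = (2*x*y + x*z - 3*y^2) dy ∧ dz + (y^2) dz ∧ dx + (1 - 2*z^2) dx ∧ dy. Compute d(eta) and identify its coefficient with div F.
d(eta) = (4*y - 3*z) dx ∧ dy ∧ dz; div F = 4*y - 3*z

For a 2-form in R^3 of the form above, applying d gives a 3-form with coefficient ∂P/∂x + ∂Q/∂y + ∂R/∂z:
  ∂P/∂x = 2*y + z
  ∂Q/∂y = 2*y
  ∂R/∂z = -4*z
Sum = 4*y - 3*z, which is exactly div F.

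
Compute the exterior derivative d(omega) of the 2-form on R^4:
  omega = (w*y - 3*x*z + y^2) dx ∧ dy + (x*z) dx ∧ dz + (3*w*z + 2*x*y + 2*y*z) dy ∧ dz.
d(omega) = (-3*x + 2*y) dx ∧ dy ∧ dz + (y) dx ∧ dy ∧ dw + (3*z) dy ∧ dz ∧ dw

For a 2-form omega = sum_{i<j} g_{ij} dx_i ∧ dx_j, the exterior derivative is
  d(omega) = sum_{i<j} d(g_{ij}) ∧ dx_i ∧ dx_j = sum_{i<j, k} (∂g_{ij}/∂x_k) dx_k ∧ dx_i ∧ dx_j.
Expand each term, using dx_k ∧ dx_i ∧ dx_j = sgn(permutation) dx_{(a)} ∧ dx_{(b)} ∧ dx_{(c)} with (a < b < c) sorted:
  d(w*y - 3*x*z + y^2) includes (∂/∂z)(w*y - 3*x*z + y^2) dz = (-3*x) dz, which multiplied by dx ∧ dy gives (-3*x) dx ∧ dy ∧ dz
  d(w*y - 3*x*z + y^2) includes (∂/∂w)(w*y - 3*x*z + y^2) dw = (y) dw, which multiplied by dx ∧ dy gives (y) dx ∧ dy ∧ dw
  d(3*w*z + 2*x*y + 2*y*z) includes (∂/∂x)(3*w*z + 2*x*y + 2*y*z) dx = (2*y) dx, which multiplied by dy ∧ dz gives (2*y) dx ∧ dy ∧ dz
  d(3*w*z + 2*x*y + 2*y*z) includes (∂/∂w)(3*w*z + 2*x*y + 2*y*z) dw = (3*z) dw, which multiplied by dy ∧ dz gives (3*z) dy ∧ dz ∧ dw
Collecting like 3-forms: d(omega) = (-3*x + 2*y) dx ∧ dy ∧ dz + (y) dx ∧ dy ∧ dw + (3*z) dy ∧ dz ∧ dw.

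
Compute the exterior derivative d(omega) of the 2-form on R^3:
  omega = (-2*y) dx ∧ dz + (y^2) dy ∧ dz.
d(omega) = (2) dx ∧ dy ∧ dz

For a 2-form omega = sum_{i<j} g_{ij} dx_i ∧ dx_j, the exterior derivative is
  d(omega) = sum_{i<j} d(g_{ij}) ∧ dx_i ∧ dx_j = sum_{i<j, k} (∂g_{ij}/∂x_k) dx_k ∧ dx_i ∧ dx_j.
Expand each term, using dx_k ∧ dx_i ∧ dx_j = sgn(permutation) dx_{(a)} ∧ dx_{(b)} ∧ dx_{(c)} with (a < b < c) sorted:
  d(-2*y) includes (∂/∂y)(-2*y) dy = (-2) dy, which multiplied by dx ∧ dz gives (2) dx ∧ dy ∧ dz
Collecting like 3-forms: d(omega) = (2) dx ∧ dy ∧ dz.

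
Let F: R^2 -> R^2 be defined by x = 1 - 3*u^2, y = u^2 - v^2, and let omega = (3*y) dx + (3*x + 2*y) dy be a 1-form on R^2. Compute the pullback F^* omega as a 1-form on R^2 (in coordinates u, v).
F^* omega = (2*u*(-16*u^2 + 7*v^2 + 3)) du + (2*v*(7*u^2 + 2*v^2 - 3)) dv

Using F^*(f dg) = (f ∘ F) d(g ∘ F), substitute each coordinate x_i by F_i(u, v) in f_i, and replace dx_i by d F_i = (∂F_i/∂u) du + (∂F_i/∂v) dv.
  For the x component: f_1(F) = 3*u^2 - 3*v^2; d F_1 = (-6*u) du + (0) dv
  For the y component: f_2(F) = -7*u^2 - 2*v^2 + 3; d F_2 = (2*u) du + (-2*v) dv
Combining and collecting du, dv coefficients:
  coeff of du: 2*u*(-16*u^2 + 7*v^2 + 3)
  coeff of dv: 2*v*(7*u^2 + 2*v^2 - 3)
F^* omega = (2*u*(-16*u^2 + 7*v^2 + 3)) du + (2*v*(7*u^2 + 2*v^2 - 3)) dv.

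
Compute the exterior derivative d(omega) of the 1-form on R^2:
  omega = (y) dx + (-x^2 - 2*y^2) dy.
d(omega) = (-2*x - 1) dx ∧ dy

For a 1-form omega = sum_i f_i dx_i, the exterior derivative is
  d(omega) = sum_{i < j} (∂f_j/∂x_i - ∂f_i/∂x_j) dx_i ∧ dx_j.
  coefficient of dx ∧ dy: ∂f_2/∂x - ∂f_1/∂y = ∂(-x^2 - 2*y^2)/∂x - ∂(y)/∂y = -2*x - 1
Assembling: d(omega) = (-2*x - 1) dx ∧ dy.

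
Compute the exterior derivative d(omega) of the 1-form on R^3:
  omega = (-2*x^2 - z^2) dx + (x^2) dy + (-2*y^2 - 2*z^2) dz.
d(omega) = (2*x) dx ∧ dy + (2*z) dx ∧ dz + (-4*y) dy ∧ dz

For a 1-form omega = sum_i f_i dx_i, the exterior derivative is
  d(omega) = sum_{i < j} (∂f_j/∂x_i - ∂f_i/∂x_j) dx_i ∧ dx_j.
  coefficient of dx ∧ dy: ∂f_2/∂x - ∂f_1/∂y = ∂(x^2)/∂x - ∂(-2*x^2 - z^2)/∂y = 2*x
  coefficient of dx ∧ dz: ∂f_3/∂x - ∂f_1/∂z = ∂(-2*y^2 - 2*z^2)/∂x - ∂(-2*x^2 - z^2)/∂z = 2*z
  coefficient of dy ∧ dz: ∂f_3/∂y - ∂f_2/∂z = ∂(-2*y^2 - 2*z^2)/∂y - ∂(x^2)/∂z = -4*y
Assembling: d(omega) = (2*x) dx ∧ dy + (2*z) dx ∧ dz + (-4*y) dy ∧ dz.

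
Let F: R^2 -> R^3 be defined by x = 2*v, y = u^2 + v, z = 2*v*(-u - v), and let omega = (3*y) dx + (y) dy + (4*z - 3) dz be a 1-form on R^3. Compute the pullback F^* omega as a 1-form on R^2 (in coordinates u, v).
F^* omega = (2*u^3 + 16*u*v^2 + 2*u*v + 16*v^3 + 6*v) du + (16*u^2*v + 7*u^2 + 48*u*v^2 + 6*u + 32*v^3 + 19*v) dv

Using F^*(f dg) = (f ∘ F) d(g ∘ F), substitute each coordinate x_i by F_i(u, v) in f_i, and replace dx_i by d F_i = (∂F_i/∂u) du + (∂F_i/∂v) dv.
  For the x component: f_1(F) = 3*u^2 + 3*v; d F_1 = (0) du + (2) dv
  For the y component: f_2(F) = u^2 + v; d F_2 = (2*u) du + (1) dv
  For the z component: f_3(F) = -8*u*v - 8*v^2 - 3; d F_3 = (-2*v) du + (-2*u - 4*v) dv
Combining and collecting du, dv coefficients:
  coeff of du: 2*u^3 + 16*u*v^2 + 2*u*v + 16*v^3 + 6*v
  coeff of dv: 16*u^2*v + 7*u^2 + 48*u*v^2 + 6*u + 32*v^3 + 19*v
F^* omega = (2*u^3 + 16*u*v^2 + 2*u*v + 16*v^3 + 6*v) du + (16*u^2*v + 7*u^2 + 48*u*v^2 + 6*u + 32*v^3 + 19*v) dv.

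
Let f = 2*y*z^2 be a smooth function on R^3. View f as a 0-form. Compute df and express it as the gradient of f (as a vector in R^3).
df = (0) dx + (2*z^2) dy + (4*y*z) dz; grad f = (0, 2*z^2, 4*y*z)

For a 0-form f, d f = (∂f/∂x) dx + (∂f/∂y) dy + (∂f/∂z) dz. The components of the vector representation are exactly the entries of grad f in Cartesian coordinates:
  ∂f/∂x = 0
  ∂f/∂y = 2*z^2
  ∂f/∂z = 4*y*z.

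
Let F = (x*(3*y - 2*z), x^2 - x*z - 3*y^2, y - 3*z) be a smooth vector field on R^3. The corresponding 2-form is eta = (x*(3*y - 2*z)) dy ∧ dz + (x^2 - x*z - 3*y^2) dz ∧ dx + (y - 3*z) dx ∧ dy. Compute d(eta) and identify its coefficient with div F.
d(eta) = (-3*y - 2*z - 3) dx ∧ dy ∧ dz; div F = -3*y - 2*z - 3

For a 2-form in R^3 of the form above, applying d gives a 3-form with coefficient ∂P/∂x + ∂Q/∂y + ∂R/∂z:
  ∂P/∂x = 3*y - 2*z
  ∂Q/∂y = -6*y
  ∂R/∂z = -3
Sum = -3*y - 2*z - 3, which is exactly div F.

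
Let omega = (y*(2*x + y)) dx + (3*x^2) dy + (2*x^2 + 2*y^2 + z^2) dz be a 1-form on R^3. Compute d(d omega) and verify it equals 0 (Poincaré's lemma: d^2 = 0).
d(d omega) = 0

Step 1: d omega = sum_{i<j} (∂f_j/∂x_i - ∂f_i/∂x_j) dx_i ∧ dx_j:
  coeff of dx ∧ dy: 4*x - 2*y
  coeff of dx ∧ dz: 4*x
  coeff of dy ∧ dz: 4*y
Step 2: Apply d again to each 2-form coefficient. The only possible 3-form in R^3 is dx ∧ dy ∧ dz, with coefficient
  ∂(coeff of dy∧dz)/∂x - ∂(coeff of dx∧dz)/∂y + ∂(coeff of dx∧dy)/∂z
  = ∂/∂x (4*y) - ∂/∂y (4*x) + ∂/∂z (4*x - 2*y).
Each of these terms simplifies to sums of mixed partials that cancel in pairs. The result is 0 (by equality of mixed partials for smooth functions — Schwarz / Clairaut).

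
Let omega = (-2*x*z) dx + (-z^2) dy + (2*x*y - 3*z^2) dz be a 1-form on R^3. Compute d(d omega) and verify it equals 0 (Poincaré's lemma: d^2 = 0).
d(d omega) = 0

Step 1: d omega = sum_{i<j} (∂f_j/∂x_i - ∂f_i/∂x_j) dx_i ∧ dx_j:
  coeff of dx ∧ dy: 0
  coeff of dx ∧ dz: 2*x + 2*y
  coeff of dy ∧ dz: 2*x + 2*z
Step 2: Apply d again to each 2-form coefficient. The only possible 3-form in R^3 is dx ∧ dy ∧ dz, with coefficient
  ∂(coeff of dy∧dz)/∂x - ∂(coeff of dx∧dz)/∂y + ∂(coeff of dx∧dy)/∂z
  = ∂/∂x (2*x + 2*z) - ∂/∂y (2*x + 2*y) + ∂/∂z (0).
Each of these terms simplifies to sums of mixed partials that cancel in pairs. The result is 0 (by equality of mixed partials for smooth functions — Schwarz / Clairaut).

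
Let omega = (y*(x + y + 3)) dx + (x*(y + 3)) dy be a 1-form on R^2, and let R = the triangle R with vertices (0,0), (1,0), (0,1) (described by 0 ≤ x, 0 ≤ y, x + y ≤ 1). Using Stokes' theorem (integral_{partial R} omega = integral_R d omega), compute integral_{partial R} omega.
integral_(partial R) omega = -1/3

Stokes: integral_partial_R omega = integral_R d omega with d omega = (∂Q/∂x - ∂P/∂y) dx ∧ dy.
  ∂Q/∂x = y + 3
  ∂P/∂y = x + 2*y + 3
  integrand = ∂Q/∂x - ∂P/∂y = -x - y.
Integrating over R: integral_0^1 integral_0^{1-x} (-x - y) dy dx = -1/3.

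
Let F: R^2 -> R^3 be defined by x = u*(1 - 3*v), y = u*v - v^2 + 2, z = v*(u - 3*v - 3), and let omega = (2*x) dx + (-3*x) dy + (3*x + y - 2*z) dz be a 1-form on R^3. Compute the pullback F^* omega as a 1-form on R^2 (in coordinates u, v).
F^* omega = (17*u*v^2 - 12*u*v + 2*u + 5*v^3 + 6*v^2 + 2*v) du + (17*u^2*v - 6*u^2 + 47*u*v^2 + 24*u*v - 7*u - 30*v^3 - 51*v^2 - 30*v - 6) dv

Using F^*(f dg) = (f ∘ F) d(g ∘ F), substitute each coordinate x_i by F_i(u, v) in f_i, and replace dx_i by d F_i = (∂F_i/∂u) du + (∂F_i/∂v) dv.
  For the x component: f_1(F) = 2*u*(1 - 3*v); d F_1 = (1 - 3*v) du + (-3*u) dv
  For the y component: f_2(F) = 3*u*(3*v - 1); d F_2 = (v) du + (u - 2*v) dv
  For the z component: f_3(F) = -10*u*v + 3*u + 5*v^2 + 6*v + 2; d F_3 = (v) du + (u - 6*v - 3) dv
Combining and collecting du, dv coefficients:
  coeff of du: 17*u*v^2 - 12*u*v + 2*u + 5*v^3 + 6*v^2 + 2*v
  coeff of dv: 17*u^2*v - 6*u^2 + 47*u*v^2 + 24*u*v - 7*u - 30*v^3 - 51*v^2 - 30*v - 6
F^* omega = (17*u*v^2 - 12*u*v + 2*u + 5*v^3 + 6*v^2 + 2*v) du + (17*u^2*v - 6*u^2 + 47*u*v^2 + 24*u*v - 7*u - 30*v^3 - 51*v^2 - 30*v - 6) dv.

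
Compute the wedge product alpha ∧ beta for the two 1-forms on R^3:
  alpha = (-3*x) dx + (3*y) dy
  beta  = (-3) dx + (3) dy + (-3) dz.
alpha ∧ beta = (-9*x + 9*y) dx ∧ dy + (9*x) dx ∧ dz + (-9*y) dy ∧ dz

Distribute the wedge, using dx_i ∧ dx_j = -dx_j ∧ dx_i and dx_i ∧ dx_i = 0. For each pair (i, j) with i < j, the coefficient of dx_i ∧ dx_j in alpha ∧ beta is (alpha_i * beta_j - alpha_j * beta_i). Collecting: alpha ∧ beta = (-9*x + 9*y) dx ∧ dy + (9*x) dx ∧ dz + (-9*y) dy ∧ dz.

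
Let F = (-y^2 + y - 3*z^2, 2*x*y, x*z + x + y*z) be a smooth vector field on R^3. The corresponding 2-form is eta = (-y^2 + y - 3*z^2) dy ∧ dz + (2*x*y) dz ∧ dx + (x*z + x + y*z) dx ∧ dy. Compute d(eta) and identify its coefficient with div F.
d(eta) = (3*x + y) dx ∧ dy ∧ dz; div F = 3*x + y

For a 2-form in R^3 of the form above, applying d gives a 3-form with coefficient ∂P/∂x + ∂Q/∂y + ∂R/∂z:
  ∂P/∂x = 0
  ∂Q/∂y = 2*x
  ∂R/∂z = x + y
Sum = 3*x + y, which is exactly div F.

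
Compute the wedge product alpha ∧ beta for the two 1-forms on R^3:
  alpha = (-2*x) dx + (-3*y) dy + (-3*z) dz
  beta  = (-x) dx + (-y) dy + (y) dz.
alpha ∧ beta = (-x*y) dx ∧ dy + (-x*(2*y + 3*z)) dx ∧ dz + (-3*y*(y + z)) dy ∧ dz

Distribute the wedge, using dx_i ∧ dx_j = -dx_j ∧ dx_i and dx_i ∧ dx_i = 0. For each pair (i, j) with i < j, the coefficient of dx_i ∧ dx_j in alpha ∧ beta is (alpha_i * beta_j - alpha_j * beta_i). Collecting: alpha ∧ beta = (-x*y) dx ∧ dy + (-x*(2*y + 3*z)) dx ∧ dz + (-3*y*(y + z)) dy ∧ dz.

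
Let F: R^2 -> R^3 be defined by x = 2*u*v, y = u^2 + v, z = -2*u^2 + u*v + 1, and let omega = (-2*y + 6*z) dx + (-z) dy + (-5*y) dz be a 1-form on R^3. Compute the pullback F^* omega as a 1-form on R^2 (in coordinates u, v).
F^* omega = (24*u^3 - 35*u^2*v + 12*u*v^2 + 20*u*v - 2*u - 9*v^2 + 12*v) du + (-33*u^3 + 12*u^2*v + 2*u^2 - 10*u*v + 12*u - 1) dv

Using F^*(f dg) = (f ∘ F) d(g ∘ F), substitute each coordinate x_i by F_i(u, v) in f_i, and replace dx_i by d F_i = (∂F_i/∂u) du + (∂F_i/∂v) dv.
  For the x component: f_1(F) = -14*u^2 + 6*u*v - 2*v + 6; d F_1 = (2*v) du + (2*u) dv
  For the y component: f_2(F) = 2*u^2 - u*v - 1; d F_2 = (2*u) du + (1) dv
  For the z component: f_3(F) = -5*u^2 - 5*v; d F_3 = (-4*u + v) du + (u) dv
Combining and collecting du, dv coefficients:
  coeff of du: 24*u^3 - 35*u^2*v + 12*u*v^2 + 20*u*v - 2*u - 9*v^2 + 12*v
  coeff of dv: -33*u^3 + 12*u^2*v + 2*u^2 - 10*u*v + 12*u - 1
F^* omega = (24*u^3 - 35*u^2*v + 12*u*v^2 + 20*u*v - 2*u - 9*v^2 + 12*v) du + (-33*u^3 + 12*u^2*v + 2*u^2 - 10*u*v + 12*u - 1) dv.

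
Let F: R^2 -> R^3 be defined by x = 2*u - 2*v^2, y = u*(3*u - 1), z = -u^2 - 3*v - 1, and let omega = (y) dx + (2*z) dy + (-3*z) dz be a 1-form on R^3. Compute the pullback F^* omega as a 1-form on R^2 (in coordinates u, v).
F^* omega = (-18*u^3 + 8*u^2 - 54*u*v - 20*u + 6*v + 2) du + (-12*u^2*v - 9*u^2 + 4*u*v - 27*v - 9) dv

Using F^*(f dg) = (f ∘ F) d(g ∘ F), substitute each coordinate x_i by F_i(u, v) in f_i, and replace dx_i by d F_i = (∂F_i/∂u) du + (∂F_i/∂v) dv.
  For the x component: f_1(F) = u*(3*u - 1); d F_1 = (2) du + (-4*v) dv
  For the y component: f_2(F) = -2*u^2 - 6*v - 2; d F_2 = (6*u - 1) du + (0) dv
  For the z component: f_3(F) = 3*u^2 + 9*v + 3; d F_3 = (-2*u) du + (-3) dv
Combining and collecting du, dv coefficients:
  coeff of du: -18*u^3 + 8*u^2 - 54*u*v - 20*u + 6*v + 2
  coeff of dv: -12*u^2*v - 9*u^2 + 4*u*v - 27*v - 9
F^* omega = (-18*u^3 + 8*u^2 - 54*u*v - 20*u + 6*v + 2) du + (-12*u^2*v - 9*u^2 + 4*u*v - 27*v - 9) dv.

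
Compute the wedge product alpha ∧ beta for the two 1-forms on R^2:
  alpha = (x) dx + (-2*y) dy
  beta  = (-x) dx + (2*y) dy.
alpha ∧ beta = 0

Distribute the wedge, using dx_i ∧ dx_j = -dx_j ∧ dx_i and dx_i ∧ dx_i = 0. For each pair (i, j) with i < j, the coefficient of dx_i ∧ dx_j in alpha ∧ beta is (alpha_i * beta_j - alpha_j * beta_i). Collecting: alpha ∧ beta = 0.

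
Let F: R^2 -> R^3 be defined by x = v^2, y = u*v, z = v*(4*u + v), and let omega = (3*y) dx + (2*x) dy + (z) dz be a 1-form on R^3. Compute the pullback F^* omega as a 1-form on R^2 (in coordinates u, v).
F^* omega = (v^2*(16*u + 6*v)) du + (2*v*(8*u^2 + 10*u*v + v^2)) dv

Using F^*(f dg) = (f ∘ F) d(g ∘ F), substitute each coordinate x_i by F_i(u, v) in f_i, and replace dx_i by d F_i = (∂F_i/∂u) du + (∂F_i/∂v) dv.
  For the x component: f_1(F) = 3*u*v; d F_1 = (0) du + (2*v) dv
  For the y component: f_2(F) = 2*v^2; d F_2 = (v) du + (u) dv
  For the z component: f_3(F) = v*(4*u + v); d F_3 = (4*v) du + (4*u + 2*v) dv
Combining and collecting du, dv coefficients:
  coeff of du: v^2*(16*u + 6*v)
  coeff of dv: 2*v*(8*u^2 + 10*u*v + v^2)
F^* omega = (v^2*(16*u + 6*v)) du + (2*v*(8*u^2 + 10*u*v + v^2)) dv.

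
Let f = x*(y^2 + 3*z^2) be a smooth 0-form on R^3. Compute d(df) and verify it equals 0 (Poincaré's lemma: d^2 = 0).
d(df) = 0

Step 1: df = sum_i (∂f/∂x_i) dx_i = (y^2 + 3*z^2) dx + (2*x*y) dy + (6*x*z) dz.
Step 2: Apply d again. Using the 1-form formula, the coefficient of dx ∧ dy in d(df) is ∂^2 f/∂x ∂y - ∂^2 f/∂y ∂x = (2*y) - (2*y) = 0 (equality of mixed partials for smooth f).
Similarly for dx ∧ dz and dy ∧ dz — all coefficients vanish. So d(df) = 0.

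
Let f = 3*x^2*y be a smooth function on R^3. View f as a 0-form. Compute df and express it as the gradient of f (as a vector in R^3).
df = (6*x*y) dx + (3*x^2) dy + (0) dz; grad f = (6*x*y, 3*x^2, 0)

For a 0-form f, d f = (∂f/∂x) dx + (∂f/∂y) dy + (∂f/∂z) dz. The components of the vector representation are exactly the entries of grad f in Cartesian coordinates:
  ∂f/∂x = 6*x*y
  ∂f/∂y = 3*x^2
  ∂f/∂z = 0.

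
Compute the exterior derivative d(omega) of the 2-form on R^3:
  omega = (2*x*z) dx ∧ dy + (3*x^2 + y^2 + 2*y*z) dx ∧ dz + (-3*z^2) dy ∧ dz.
d(omega) = (2*x - 2*y - 2*z) dx ∧ dy ∧ dz

For a 2-form omega = sum_{i<j} g_{ij} dx_i ∧ dx_j, the exterior derivative is
  d(omega) = sum_{i<j} d(g_{ij}) ∧ dx_i ∧ dx_j = sum_{i<j, k} (∂g_{ij}/∂x_k) dx_k ∧ dx_i ∧ dx_j.
Expand each term, using dx_k ∧ dx_i ∧ dx_j = sgn(permutation) dx_{(a)} ∧ dx_{(b)} ∧ dx_{(c)} with (a < b < c) sorted:
  d(2*x*z) includes (∂/∂z)(2*x*z) dz = (2*x) dz, which multiplied by dx ∧ dy gives (2*x) dx ∧ dy ∧ dz
  d(3*x^2 + y^2 + 2*y*z) includes (∂/∂y)(3*x^2 + y^2 + 2*y*z) dy = (2*y + 2*z) dy, which multiplied by dx ∧ dz gives (-2*y - 2*z) dx ∧ dy ∧ dz
Collecting like 3-forms: d(omega) = (2*x - 2*y - 2*z) dx ∧ dy ∧ dz.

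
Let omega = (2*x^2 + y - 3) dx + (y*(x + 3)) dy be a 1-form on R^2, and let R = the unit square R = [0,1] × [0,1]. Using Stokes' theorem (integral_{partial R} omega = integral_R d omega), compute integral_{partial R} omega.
integral_(partial R) omega = -1/2

Stokes: integral_partial_R omega = integral_R d omega with d omega = (∂Q/∂x - ∂P/∂y) dx ∧ dy.
  ∂Q/∂x = y
  ∂P/∂y = 1
  integrand = ∂Q/∂x - ∂P/∂y = y - 1.
Integrating over R: integral_0^1 integral_0^1 (y - 1) dx dy = -1/2.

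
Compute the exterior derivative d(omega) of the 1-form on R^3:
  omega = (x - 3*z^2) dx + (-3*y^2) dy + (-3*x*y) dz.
d(omega) = (-3*y + 6*z) dx ∧ dz + (-3*x) dy ∧ dz

For a 1-form omega = sum_i f_i dx_i, the exterior derivative is
  d(omega) = sum_{i < j} (∂f_j/∂x_i - ∂f_i/∂x_j) dx_i ∧ dx_j.
  coefficient of dx ∧ dz: ∂f_3/∂x - ∂f_1/∂z = ∂(-3*x*y)/∂x - ∂(x - 3*z^2)/∂z = -3*y + 6*z
  coefficient of dy ∧ dz: ∂f_3/∂y - ∂f_2/∂z = ∂(-3*x*y)/∂y - ∂(-3*y^2)/∂z = -3*x
Assembling: d(omega) = (-3*y + 6*z) dx ∧ dz + (-3*x) dy ∧ dz.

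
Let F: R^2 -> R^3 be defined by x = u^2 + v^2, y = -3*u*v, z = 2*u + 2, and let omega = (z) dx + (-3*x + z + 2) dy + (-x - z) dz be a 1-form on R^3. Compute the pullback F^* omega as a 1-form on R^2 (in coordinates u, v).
F^* omega = (9*u^2*v + 2*u^2 - 6*u*v + 9*v^3 - 2*v^2 - 12*v - 4) du + (9*u^3 - 6*u^2 + 9*u*v^2 + 4*u*v - 12*u + 4*v) dv

Using F^*(f dg) = (f ∘ F) d(g ∘ F), substitute each coordinate x_i by F_i(u, v) in f_i, and replace dx_i by d F_i = (∂F_i/∂u) du + (∂F_i/∂v) dv.
  For the x component: f_1(F) = 2*u + 2; d F_1 = (2*u) du + (2*v) dv
  For the y component: f_2(F) = -3*u^2 + 2*u - 3*v^2 + 4; d F_2 = (-3*v) du + (-3*u) dv
  For the z component: f_3(F) = -u^2 - 2*u - v^2 - 2; d F_3 = (2) du + (0) dv
Combining and collecting du, dv coefficients:
  coeff of du: 9*u^2*v + 2*u^2 - 6*u*v + 9*v^3 - 2*v^2 - 12*v - 4
  coeff of dv: 9*u^3 - 6*u^2 + 9*u*v^2 + 4*u*v - 12*u + 4*v
F^* omega = (9*u^2*v + 2*u^2 - 6*u*v + 9*v^3 - 2*v^2 - 12*v - 4) du + (9*u^3 - 6*u^2 + 9*u*v^2 + 4*u*v - 12*u + 4*v) dv.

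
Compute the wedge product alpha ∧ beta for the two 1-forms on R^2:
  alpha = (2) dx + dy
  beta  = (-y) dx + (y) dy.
alpha ∧ beta = (3*y) dx ∧ dy

Distribute the wedge, using dx_i ∧ dx_j = -dx_j ∧ dx_i and dx_i ∧ dx_i = 0. For each pair (i, j) with i < j, the coefficient of dx_i ∧ dx_j in alpha ∧ beta is (alpha_i * beta_j - alpha_j * beta_i). Collecting: alpha ∧ beta = (3*y) dx ∧ dy.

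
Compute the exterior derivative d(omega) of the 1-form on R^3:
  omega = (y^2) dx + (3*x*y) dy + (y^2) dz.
d(omega) = (y) dx ∧ dy + (2*y) dy ∧ dz

For a 1-form omega = sum_i f_i dx_i, the exterior derivative is
  d(omega) = sum_{i < j} (∂f_j/∂x_i - ∂f_i/∂x_j) dx_i ∧ dx_j.
  coefficient of dx ∧ dy: ∂f_2/∂x - ∂f_1/∂y = ∂(3*x*y)/∂x - ∂(y^2)/∂y = y
  coefficient of dy ∧ dz: ∂f_3/∂y - ∂f_2/∂z = ∂(y^2)/∂y - ∂(3*x*y)/∂z = 2*y
Assembling: d(omega) = (y) dx ∧ dy + (2*y) dy ∧ dz.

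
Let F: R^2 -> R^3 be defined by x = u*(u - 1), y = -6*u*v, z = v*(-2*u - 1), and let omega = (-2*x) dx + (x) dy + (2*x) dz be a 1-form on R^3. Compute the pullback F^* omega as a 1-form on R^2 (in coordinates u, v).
F^* omega = (2*u*(-2*u^2 - 5*u*v + 3*u + 5*v - 1)) du + (2*u*(-5*u^2 + 4*u + 1)) dv

Using F^*(f dg) = (f ∘ F) d(g ∘ F), substitute each coordinate x_i by F_i(u, v) in f_i, and replace dx_i by d F_i = (∂F_i/∂u) du + (∂F_i/∂v) dv.
  For the x component: f_1(F) = 2*u*(1 - u); d F_1 = (2*u - 1) du + (0) dv
  For the y component: f_2(F) = u*(u - 1); d F_2 = (-6*v) du + (-6*u) dv
  For the z component: f_3(F) = 2*u*(u - 1); d F_3 = (-2*v) du + (-2*u - 1) dv
Combining and collecting du, dv coefficients:
  coeff of du: 2*u*(-2*u^2 - 5*u*v + 3*u + 5*v - 1)
  coeff of dv: 2*u*(-5*u^2 + 4*u + 1)
F^* omega = (2*u*(-2*u^2 - 5*u*v + 3*u + 5*v - 1)) du + (2*u*(-5*u^2 + 4*u + 1)) dv.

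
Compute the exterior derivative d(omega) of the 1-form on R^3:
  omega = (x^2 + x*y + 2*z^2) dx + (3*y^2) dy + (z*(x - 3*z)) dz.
d(omega) = (-x) dx ∧ dy + (-3*z) dx ∧ dz

For a 1-form omega = sum_i f_i dx_i, the exterior derivative is
  d(omega) = sum_{i < j} (∂f_j/∂x_i - ∂f_i/∂x_j) dx_i ∧ dx_j.
  coefficient of dx ∧ dy: ∂f_2/∂x - ∂f_1/∂y = ∂(3*y^2)/∂x - ∂(x^2 + x*y + 2*z^2)/∂y = -x
  coefficient of dx ∧ dz: ∂f_3/∂x - ∂f_1/∂z = ∂(z*(x - 3*z))/∂x - ∂(x^2 + x*y + 2*z^2)/∂z = -3*z
Assembling: d(omega) = (-x) dx ∧ dy + (-3*z) dx ∧ dz.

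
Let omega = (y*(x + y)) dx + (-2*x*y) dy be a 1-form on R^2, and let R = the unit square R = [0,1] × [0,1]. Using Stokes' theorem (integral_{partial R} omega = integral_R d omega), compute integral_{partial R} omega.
integral_(partial R) omega = -5/2

Stokes: integral_partial_R omega = integral_R d omega with d omega = (∂Q/∂x - ∂P/∂y) dx ∧ dy.
  ∂Q/∂x = -2*y
  ∂P/∂y = x + 2*y
  integrand = ∂Q/∂x - ∂P/∂y = -x - 4*y.
Integrating over R: integral_0^1 integral_0^1 (-x - 4*y) dx dy = -5/2.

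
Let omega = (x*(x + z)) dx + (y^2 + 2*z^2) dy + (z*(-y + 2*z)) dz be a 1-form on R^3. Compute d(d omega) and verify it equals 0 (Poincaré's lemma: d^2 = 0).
d(d omega) = 0

Step 1: d omega = sum_{i<j} (∂f_j/∂x_i - ∂f_i/∂x_j) dx_i ∧ dx_j:
  coeff of dx ∧ dy: 0
  coeff of dx ∧ dz: -x
  coeff of dy ∧ dz: -5*z
Step 2: Apply d again to each 2-form coefficient. The only possible 3-form in R^3 is dx ∧ dy ∧ dz, with coefficient
  ∂(coeff of dy∧dz)/∂x - ∂(coeff of dx∧dz)/∂y + ∂(coeff of dx∧dy)/∂z
  = ∂/∂x (-5*z) - ∂/∂y (-x) + ∂/∂z (0).
Each of these terms simplifies to sums of mixed partials that cancel in pairs. The result is 0 (by equality of mixed partials for smooth functions — Schwarz / Clairaut).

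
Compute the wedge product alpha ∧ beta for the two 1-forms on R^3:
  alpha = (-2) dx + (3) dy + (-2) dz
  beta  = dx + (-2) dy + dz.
alpha ∧ beta = (1) dx ∧ dy + (-1) dy ∧ dz

Distribute the wedge, using dx_i ∧ dx_j = -dx_j ∧ dx_i and dx_i ∧ dx_i = 0. For each pair (i, j) with i < j, the coefficient of dx_i ∧ dx_j in alpha ∧ beta is (alpha_i * beta_j - alpha_j * beta_i). Collecting: alpha ∧ beta = (1) dx ∧ dy + (-1) dy ∧ dz.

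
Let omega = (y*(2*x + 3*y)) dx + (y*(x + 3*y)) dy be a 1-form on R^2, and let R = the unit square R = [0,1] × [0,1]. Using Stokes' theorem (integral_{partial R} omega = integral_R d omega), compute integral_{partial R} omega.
integral_(partial R) omega = -7/2

Stokes: integral_partial_R omega = integral_R d omega with d omega = (∂Q/∂x - ∂P/∂y) dx ∧ dy.
  ∂Q/∂x = y
  ∂P/∂y = 2*x + 6*y
  integrand = ∂Q/∂x - ∂P/∂y = -2*x - 5*y.
Integrating over R: integral_0^1 integral_0^1 (-2*x - 5*y) dx dy = -7/2.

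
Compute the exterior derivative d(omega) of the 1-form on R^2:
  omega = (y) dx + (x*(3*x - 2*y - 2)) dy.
d(omega) = (6*x - 2*y - 3) dx ∧ dy

For a 1-form omega = sum_i f_i dx_i, the exterior derivative is
  d(omega) = sum_{i < j} (∂f_j/∂x_i - ∂f_i/∂x_j) dx_i ∧ dx_j.
  coefficient of dx ∧ dy: ∂f_2/∂x - ∂f_1/∂y = ∂(x*(3*x - 2*y - 2))/∂x - ∂(y)/∂y = 6*x - 2*y - 3
Assembling: d(omega) = (6*x - 2*y - 3) dx ∧ dy.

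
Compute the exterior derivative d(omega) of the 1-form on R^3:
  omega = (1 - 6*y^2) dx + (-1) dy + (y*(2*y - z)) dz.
d(omega) = (12*y) dx ∧ dy + (4*y - z) dy ∧ dz

For a 1-form omega = sum_i f_i dx_i, the exterior derivative is
  d(omega) = sum_{i < j} (∂f_j/∂x_i - ∂f_i/∂x_j) dx_i ∧ dx_j.
  coefficient of dx ∧ dy: ∂f_2/∂x - ∂f_1/∂y = ∂(-1)/∂x - ∂(1 - 6*y^2)/∂y = 12*y
  coefficient of dy ∧ dz: ∂f_3/∂y - ∂f_2/∂z = ∂(y*(2*y - z))/∂y - ∂(-1)/∂z = 4*y - z
Assembling: d(omega) = (12*y) dx ∧ dy + (4*y - z) dy ∧ dz.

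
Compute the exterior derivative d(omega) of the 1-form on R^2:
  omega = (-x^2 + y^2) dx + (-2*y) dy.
d(omega) = (-2*y) dx ∧ dy

For a 1-form omega = sum_i f_i dx_i, the exterior derivative is
  d(omega) = sum_{i < j} (∂f_j/∂x_i - ∂f_i/∂x_j) dx_i ∧ dx_j.
  coefficient of dx ∧ dy: ∂f_2/∂x - ∂f_1/∂y = ∂(-2*y)/∂x - ∂(-x^2 + y^2)/∂y = -2*y
Assembling: d(omega) = (-2*y) dx ∧ dy.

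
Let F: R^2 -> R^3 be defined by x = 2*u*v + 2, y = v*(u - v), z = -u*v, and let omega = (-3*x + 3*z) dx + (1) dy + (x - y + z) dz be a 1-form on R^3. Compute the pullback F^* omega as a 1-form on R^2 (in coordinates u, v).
F^* omega = (v*(-18*u*v - v^2 - 13)) du + (-18*u^2*v - u*v^2 - 13*u - 2*v) dv

Using F^*(f dg) = (f ∘ F) d(g ∘ F), substitute each coordinate x_i by F_i(u, v) in f_i, and replace dx_i by d F_i = (∂F_i/∂u) du + (∂F_i/∂v) dv.
  For the x component: f_1(F) = -9*u*v - 6; d F_1 = (2*v) du + (2*u) dv
  For the y component: f_2(F) = 1; d F_2 = (v) du + (u - 2*v) dv
  For the z component: f_3(F) = v^2 + 2; d F_3 = (-v) du + (-u) dv
Combining and collecting du, dv coefficients:
  coeff of du: v*(-18*u*v - v^2 - 13)
  coeff of dv: -18*u^2*v - u*v^2 - 13*u - 2*v
F^* omega = (v*(-18*u*v - v^2 - 13)) du + (-18*u^2*v - u*v^2 - 13*u - 2*v) dv.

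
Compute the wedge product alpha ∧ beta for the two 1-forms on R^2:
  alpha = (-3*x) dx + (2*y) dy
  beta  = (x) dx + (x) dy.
alpha ∧ beta = (-x*(3*x + 2*y)) dx ∧ dy

Distribute the wedge, using dx_i ∧ dx_j = -dx_j ∧ dx_i and dx_i ∧ dx_i = 0. For each pair (i, j) with i < j, the coefficient of dx_i ∧ dx_j in alpha ∧ beta is (alpha_i * beta_j - alpha_j * beta_i). Collecting: alpha ∧ beta = (-x*(3*x + 2*y)) dx ∧ dy.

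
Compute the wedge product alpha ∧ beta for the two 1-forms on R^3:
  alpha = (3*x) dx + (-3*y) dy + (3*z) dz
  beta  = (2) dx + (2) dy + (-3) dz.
alpha ∧ beta = (6*x + 6*y) dx ∧ dy + (-9*x - 6*z) dx ∧ dz + (9*y - 6*z) dy ∧ dz

Distribute the wedge, using dx_i ∧ dx_j = -dx_j ∧ dx_i and dx_i ∧ dx_i = 0. For each pair (i, j) with i < j, the coefficient of dx_i ∧ dx_j in alpha ∧ beta is (alpha_i * beta_j - alpha_j * beta_i). Collecting: alpha ∧ beta = (6*x + 6*y) dx ∧ dy + (-9*x - 6*z) dx ∧ dz + (9*y - 6*z) dy ∧ dz.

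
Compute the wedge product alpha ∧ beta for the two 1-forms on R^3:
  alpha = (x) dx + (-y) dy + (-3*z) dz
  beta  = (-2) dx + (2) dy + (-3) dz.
alpha ∧ beta = (2*x - 2*y) dx ∧ dy + (-3*x - 6*z) dx ∧ dz + (3*y + 6*z) dy ∧ dz

Distribute the wedge, using dx_i ∧ dx_j = -dx_j ∧ dx_i and dx_i ∧ dx_i = 0. For each pair (i, j) with i < j, the coefficient of dx_i ∧ dx_j in alpha ∧ beta is (alpha_i * beta_j - alpha_j * beta_i). Collecting: alpha ∧ beta = (2*x - 2*y) dx ∧ dy + (-3*x - 6*z) dx ∧ dz + (3*y + 6*z) dy ∧ dz.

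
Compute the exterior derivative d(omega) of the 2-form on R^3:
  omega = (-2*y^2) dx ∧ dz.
d(omega) = (4*y) dx ∧ dy ∧ dz

For a 2-form omega = sum_{i<j} g_{ij} dx_i ∧ dx_j, the exterior derivative is
  d(omega) = sum_{i<j} d(g_{ij}) ∧ dx_i ∧ dx_j = sum_{i<j, k} (∂g_{ij}/∂x_k) dx_k ∧ dx_i ∧ dx_j.
Expand each term, using dx_k ∧ dx_i ∧ dx_j = sgn(permutation) dx_{(a)} ∧ dx_{(b)} ∧ dx_{(c)} with (a < b < c) sorted:
  d(-2*y^2) includes (∂/∂y)(-2*y^2) dy = (-4*y) dy, which multiplied by dx ∧ dz gives (4*y) dx ∧ dy ∧ dz
Collecting like 3-forms: d(omega) = (4*y) dx ∧ dy ∧ dz.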